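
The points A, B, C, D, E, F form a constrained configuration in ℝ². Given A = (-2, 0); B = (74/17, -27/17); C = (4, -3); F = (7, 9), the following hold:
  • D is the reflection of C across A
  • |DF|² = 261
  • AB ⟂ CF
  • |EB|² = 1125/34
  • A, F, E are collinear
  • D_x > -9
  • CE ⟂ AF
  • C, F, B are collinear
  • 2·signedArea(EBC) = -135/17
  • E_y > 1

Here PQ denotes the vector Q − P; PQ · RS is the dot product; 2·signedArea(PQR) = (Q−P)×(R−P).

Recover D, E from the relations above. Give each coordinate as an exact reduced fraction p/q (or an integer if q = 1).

D = (-8, 3)
E = (-1/2, 3/2)

1. D_x = -8  [D is the reflection of C across A]
2. D_y = 3  [D is the reflection of C across A]
   → D = (-8, 3)
3. E_x = -1/2  [A, F, E are collinear ∩ CE ⟂ AF]
4. E_y = 3/2  [A, F, E are collinear ∩ CE ⟂ AF]
   → E = (-1/2, 3/2)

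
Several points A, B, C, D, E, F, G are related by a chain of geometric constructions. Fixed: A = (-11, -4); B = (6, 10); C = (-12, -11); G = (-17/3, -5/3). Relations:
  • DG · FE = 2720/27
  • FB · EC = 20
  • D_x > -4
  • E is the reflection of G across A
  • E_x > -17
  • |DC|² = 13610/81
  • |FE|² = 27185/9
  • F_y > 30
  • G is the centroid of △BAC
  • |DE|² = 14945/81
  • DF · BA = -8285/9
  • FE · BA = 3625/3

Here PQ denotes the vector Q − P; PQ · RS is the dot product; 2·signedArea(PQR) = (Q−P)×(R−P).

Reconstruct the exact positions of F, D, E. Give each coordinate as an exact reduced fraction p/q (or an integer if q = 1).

1. E_x = -49/3  [E is the reflection of G across A]
2. E_y = -19/3  [E is the reflection of G across A]
   → E = (-49/3, -19/3)
3. F_x = 24  [FB · EC = 20 ∩ FE · BA = 3625/3]
4. F_y = 31  [FB · EC = 20 ∩ FE · BA = 3625/3]
   → F = (24, 31)
5. D_x = -35/9  [DF · BA = -8285/9 ∩ DG · FE = 2720/27]
6. D_y = -8/9  [DF · BA = -8285/9 ∩ DG · FE = 2720/27]
   → D = (-35/9, -8/9)

D = (-35/9, -8/9)
E = (-49/3, -19/3)
F = (24, 31)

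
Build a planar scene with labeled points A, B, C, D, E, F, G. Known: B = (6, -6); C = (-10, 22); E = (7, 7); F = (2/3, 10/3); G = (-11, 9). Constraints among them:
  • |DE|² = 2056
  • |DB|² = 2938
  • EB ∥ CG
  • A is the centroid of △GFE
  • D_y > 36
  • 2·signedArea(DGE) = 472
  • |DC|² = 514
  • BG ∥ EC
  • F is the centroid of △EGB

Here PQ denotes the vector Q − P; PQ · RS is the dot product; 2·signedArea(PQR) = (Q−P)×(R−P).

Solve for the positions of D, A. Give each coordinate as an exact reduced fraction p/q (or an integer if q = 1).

A = (-10/9, 58/9)
D = (-27, 37)

1. D_x = -27  [line 2·x + 18·y + -612 = 0 ∩ |DB|² = 2938]
2. D_y = 37  [line 2·x + 18·y + -612 = 0 ∩ |DB|² = 2938]
   → D = (-27, 37)
3. A_x = -10/9  [A is the centroid of △GFE]
4. A_y = 58/9  [A is the centroid of △GFE]
   → A = (-10/9, 58/9)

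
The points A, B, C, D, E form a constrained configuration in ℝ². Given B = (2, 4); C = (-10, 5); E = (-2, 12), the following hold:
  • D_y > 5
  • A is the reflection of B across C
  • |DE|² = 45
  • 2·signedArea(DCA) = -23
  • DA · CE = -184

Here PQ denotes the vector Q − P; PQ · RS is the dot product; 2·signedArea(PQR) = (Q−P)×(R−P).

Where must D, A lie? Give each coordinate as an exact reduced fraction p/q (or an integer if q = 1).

A = (-22, 6)
D = (1, 6)

1. A_x = -22  [A is the reflection of B across C]
2. A_y = 6  [A is the reflection of B across C]
   → A = (-22, 6)
3. D_x = 1  [DA · CE = -184 ∩ 2·signedArea(DCA) = -23]
4. D_y = 6  [DA · CE = -184 ∩ 2·signedArea(DCA) = -23]
   → D = (1, 6)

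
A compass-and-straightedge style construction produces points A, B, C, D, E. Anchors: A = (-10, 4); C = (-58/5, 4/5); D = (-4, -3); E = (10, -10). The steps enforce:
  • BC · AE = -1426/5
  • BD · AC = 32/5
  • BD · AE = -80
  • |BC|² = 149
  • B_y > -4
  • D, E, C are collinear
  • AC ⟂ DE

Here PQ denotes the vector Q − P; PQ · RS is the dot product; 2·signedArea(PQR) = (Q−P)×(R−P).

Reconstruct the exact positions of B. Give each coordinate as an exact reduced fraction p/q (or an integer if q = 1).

B = (0, -3)

1. B_x = 0  [BD · AE = -80 ∩ BD · AC = 32/5]
2. B_y = -3  [BD · AE = -80 ∩ BD · AC = 32/5]
   → B = (0, -3)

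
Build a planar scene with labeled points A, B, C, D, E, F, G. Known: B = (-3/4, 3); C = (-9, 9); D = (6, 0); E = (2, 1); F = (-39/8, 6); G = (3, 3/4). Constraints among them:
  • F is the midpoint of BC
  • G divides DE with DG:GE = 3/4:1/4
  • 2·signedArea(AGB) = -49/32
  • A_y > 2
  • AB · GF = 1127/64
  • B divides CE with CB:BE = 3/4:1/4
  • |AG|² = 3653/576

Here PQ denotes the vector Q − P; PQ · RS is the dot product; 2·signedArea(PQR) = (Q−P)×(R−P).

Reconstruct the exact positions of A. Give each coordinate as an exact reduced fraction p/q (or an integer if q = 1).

A = (25/24, 7/3)

1. A_x = 25/24  [2·signedArea(AGB) = -49/32 ∩ AB · GF = 1127/64]
2. A_y = 7/3  [2·signedArea(AGB) = -49/32 ∩ AB · GF = 1127/64]
   → A = (25/24, 7/3)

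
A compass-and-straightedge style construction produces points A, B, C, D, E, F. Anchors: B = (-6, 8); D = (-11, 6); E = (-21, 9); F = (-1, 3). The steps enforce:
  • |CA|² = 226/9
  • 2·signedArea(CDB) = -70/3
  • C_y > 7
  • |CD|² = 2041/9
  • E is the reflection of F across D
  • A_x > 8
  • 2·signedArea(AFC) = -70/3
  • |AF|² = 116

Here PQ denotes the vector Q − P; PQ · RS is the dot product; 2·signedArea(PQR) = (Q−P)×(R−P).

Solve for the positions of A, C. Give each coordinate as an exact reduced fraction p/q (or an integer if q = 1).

A = (9, 7)
C = (4, 22/3)

1. C_x = 4  [line -2·x + 5·y + -86/3 = 0 ∩ |CD|² = 2041/9]
2. C_y = 22/3  [line -2·x + 5·y + -86/3 = 0 ∩ |CD|² = 2041/9]
   → C = (4, 22/3)
3. A_x = 9  [line -13/3·x + 5·y + 4 = 0 ∩ |AF|² = 116]
4. A_y = 7  [line -13/3·x + 5·y + 4 = 0 ∩ |AF|² = 116]
   → A = (9, 7)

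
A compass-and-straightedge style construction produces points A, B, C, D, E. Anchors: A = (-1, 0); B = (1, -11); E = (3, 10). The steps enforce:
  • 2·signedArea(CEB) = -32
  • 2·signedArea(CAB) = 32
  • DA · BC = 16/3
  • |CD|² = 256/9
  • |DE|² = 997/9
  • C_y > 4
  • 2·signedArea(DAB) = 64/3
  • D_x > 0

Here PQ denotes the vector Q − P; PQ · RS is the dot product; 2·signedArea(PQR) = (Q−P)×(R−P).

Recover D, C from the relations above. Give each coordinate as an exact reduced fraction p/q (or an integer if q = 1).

1. D_x = 1  [line 11·x + 2·y + -31/3 = 0 ∩ |DE|² = 997/9]
2. D_y = -1/3  [line 11·x + 2·y + -31/3 = 0 ∩ |DE|² = 997/9]
   → D = (1, -1/3)
3. C_x = 1  [DA · BC = 16/3 ∩ 2·signedArea(CAB) = 32]
4. C_y = 5  [DA · BC = 16/3 ∩ 2·signedArea(CAB) = 32]
   → C = (1, 5)

C = (1, 5)
D = (1, -1/3)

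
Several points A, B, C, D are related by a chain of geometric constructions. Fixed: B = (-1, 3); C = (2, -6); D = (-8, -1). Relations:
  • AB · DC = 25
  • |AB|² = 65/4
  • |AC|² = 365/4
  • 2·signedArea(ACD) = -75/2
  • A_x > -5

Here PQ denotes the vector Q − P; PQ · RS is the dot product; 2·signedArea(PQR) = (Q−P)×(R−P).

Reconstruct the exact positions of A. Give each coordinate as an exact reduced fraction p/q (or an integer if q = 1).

1. A_x = -9/2  [AB · DC = 25 ∩ 2·signedArea(ACD) = -75/2]
2. A_y = 1  [AB · DC = 25 ∩ 2·signedArea(ACD) = -75/2]
   → A = (-9/2, 1)

A = (-9/2, 1)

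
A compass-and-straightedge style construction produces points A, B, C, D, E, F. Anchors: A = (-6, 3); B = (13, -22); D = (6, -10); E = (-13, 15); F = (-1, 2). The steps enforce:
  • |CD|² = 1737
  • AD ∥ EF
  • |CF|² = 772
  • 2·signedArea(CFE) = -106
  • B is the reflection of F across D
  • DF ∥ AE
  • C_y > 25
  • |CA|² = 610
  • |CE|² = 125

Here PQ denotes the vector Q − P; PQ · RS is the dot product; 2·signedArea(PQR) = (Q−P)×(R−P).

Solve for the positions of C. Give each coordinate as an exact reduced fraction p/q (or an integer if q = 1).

C = (-15, 26)

1. C_x = -15  [line -13·x + -12·y + 117 = 0 ∩ |CA|² = 610]
2. C_y = 26  [line -13·x + -12·y + 117 = 0 ∩ |CA|² = 610]
   → C = (-15, 26)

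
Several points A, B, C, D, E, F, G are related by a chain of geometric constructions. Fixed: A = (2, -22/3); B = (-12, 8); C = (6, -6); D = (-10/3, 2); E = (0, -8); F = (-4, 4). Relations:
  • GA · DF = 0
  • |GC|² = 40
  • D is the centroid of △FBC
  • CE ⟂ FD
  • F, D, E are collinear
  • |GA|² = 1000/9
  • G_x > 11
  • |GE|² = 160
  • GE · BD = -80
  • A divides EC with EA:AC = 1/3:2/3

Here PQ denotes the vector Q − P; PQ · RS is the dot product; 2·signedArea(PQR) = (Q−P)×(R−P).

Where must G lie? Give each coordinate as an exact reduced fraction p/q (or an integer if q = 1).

G = (12, -4)

1. G_x = 12  [GA · DF = 0 ∩ GE · BD = -80]
2. G_y = -4  [GA · DF = 0 ∩ GE · BD = -80]
   → G = (12, -4)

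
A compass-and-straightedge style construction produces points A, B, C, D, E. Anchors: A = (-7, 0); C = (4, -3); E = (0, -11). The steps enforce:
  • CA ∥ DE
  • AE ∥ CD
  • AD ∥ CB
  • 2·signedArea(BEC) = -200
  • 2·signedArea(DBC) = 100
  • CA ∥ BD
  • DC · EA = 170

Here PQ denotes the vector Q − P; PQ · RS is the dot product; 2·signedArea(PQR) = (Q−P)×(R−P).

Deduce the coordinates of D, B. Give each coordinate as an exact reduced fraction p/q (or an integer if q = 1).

B = (22, -17)
D = (11, -14)

1. D_x = 11  [CA ∥ DE ∩ AE ∥ CD]
2. D_y = -14  [CA ∥ DE ∩ AE ∥ CD]
   → D = (11, -14)
3. B_x = 22  [CA ∥ BD ∩ AD ∥ CB]
4. B_y = -17  [CA ∥ BD ∩ AD ∥ CB]
   → B = (22, -17)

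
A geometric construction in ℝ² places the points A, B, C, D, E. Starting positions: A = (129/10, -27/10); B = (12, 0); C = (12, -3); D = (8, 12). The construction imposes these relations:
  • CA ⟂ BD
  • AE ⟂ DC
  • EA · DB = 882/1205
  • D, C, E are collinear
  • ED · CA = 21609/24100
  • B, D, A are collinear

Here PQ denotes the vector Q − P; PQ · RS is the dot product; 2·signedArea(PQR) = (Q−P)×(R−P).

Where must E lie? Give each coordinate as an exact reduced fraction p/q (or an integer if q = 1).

1. E_x = 14442/1205  [D, C, E are collinear ∩ AE ⟂ DC]
2. E_y = -1419/482  [D, C, E are collinear ∩ AE ⟂ DC]
   → E = (14442/1205, -1419/482)

E = (14442/1205, -1419/482)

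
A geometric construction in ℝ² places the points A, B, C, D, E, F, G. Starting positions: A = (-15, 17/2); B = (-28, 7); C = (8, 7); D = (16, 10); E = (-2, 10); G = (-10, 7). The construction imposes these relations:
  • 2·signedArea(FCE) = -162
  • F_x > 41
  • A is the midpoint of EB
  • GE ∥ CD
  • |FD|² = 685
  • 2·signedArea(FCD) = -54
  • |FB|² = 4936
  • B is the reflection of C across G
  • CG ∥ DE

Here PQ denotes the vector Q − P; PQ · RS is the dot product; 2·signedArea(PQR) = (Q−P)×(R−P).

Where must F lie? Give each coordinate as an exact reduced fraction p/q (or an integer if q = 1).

F = (42, 13)

1. F_x = 42  [2·signedArea(FCD) = -54 ∩ 2·signedArea(FCE) = -162]
2. F_y = 13  [2·signedArea(FCD) = -54 ∩ 2·signedArea(FCE) = -162]
   → F = (42, 13)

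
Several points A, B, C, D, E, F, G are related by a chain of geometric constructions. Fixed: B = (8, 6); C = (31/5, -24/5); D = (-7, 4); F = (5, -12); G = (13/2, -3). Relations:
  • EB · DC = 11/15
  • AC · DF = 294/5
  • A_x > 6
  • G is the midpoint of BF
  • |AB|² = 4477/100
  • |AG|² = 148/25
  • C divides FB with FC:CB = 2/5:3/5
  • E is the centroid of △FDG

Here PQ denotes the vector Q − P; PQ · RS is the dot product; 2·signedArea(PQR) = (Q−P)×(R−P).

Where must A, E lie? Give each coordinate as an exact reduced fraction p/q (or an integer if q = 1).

1. A_x = 69/10  [line -12·x + 16·y + 462/5 = 0 ∩ |AG|² = 148/25]
2. A_y = -3/5  [line -12·x + 16·y + 462/5 = 0 ∩ |AG|² = 148/25]
   → A = (69/10, -3/5)
3. E_x = 3/2  [E is the centroid of △FDG]
4. E_y = -11/3  [E is the centroid of △FDG]
   → E = (3/2, -11/3)

A = (69/10, -3/5)
E = (3/2, -11/3)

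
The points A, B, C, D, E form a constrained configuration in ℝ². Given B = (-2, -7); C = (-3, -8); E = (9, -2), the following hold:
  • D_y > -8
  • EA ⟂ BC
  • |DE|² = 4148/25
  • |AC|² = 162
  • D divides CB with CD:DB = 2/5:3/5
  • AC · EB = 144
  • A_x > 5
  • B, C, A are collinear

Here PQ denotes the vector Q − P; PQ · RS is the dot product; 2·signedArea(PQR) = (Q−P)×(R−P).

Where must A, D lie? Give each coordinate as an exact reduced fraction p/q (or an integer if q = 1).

A = (6, 1)
D = (-13/5, -38/5)

1. A_x = 6  [B, C, A are collinear ∩ EA ⟂ BC]
2. A_y = 1  [B, C, A are collinear ∩ EA ⟂ BC]
   → A = (6, 1)
3. D_x = -13/5  [D divides CB with CD:DB = 2/5:3/5]
4. D_y = -38/5  [D divides CB with CD:DB = 2/5:3/5]
   → D = (-13/5, -38/5)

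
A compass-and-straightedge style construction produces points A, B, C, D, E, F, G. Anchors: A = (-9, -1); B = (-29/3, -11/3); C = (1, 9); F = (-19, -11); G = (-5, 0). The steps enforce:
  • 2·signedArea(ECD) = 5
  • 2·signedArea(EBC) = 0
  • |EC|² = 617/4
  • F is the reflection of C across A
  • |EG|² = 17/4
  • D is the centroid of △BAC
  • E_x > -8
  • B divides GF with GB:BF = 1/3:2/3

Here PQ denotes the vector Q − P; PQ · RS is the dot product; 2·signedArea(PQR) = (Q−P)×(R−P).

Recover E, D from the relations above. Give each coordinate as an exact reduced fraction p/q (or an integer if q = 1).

D = (-53/9, 13/9)
E = (-7, -1/2)

1. D_x = -53/9  [D is the centroid of △BAC]
2. D_y = 13/9  [D is the centroid of △BAC]
   → D = (-53/9, 13/9)
3. E_x = -7  [2·signedArea(EBC) = 0 ∩ 2·signedArea(ECD) = 5]
4. E_y = -1/2  [2·signedArea(EBC) = 0 ∩ 2·signedArea(ECD) = 5]
   → E = (-7, -1/2)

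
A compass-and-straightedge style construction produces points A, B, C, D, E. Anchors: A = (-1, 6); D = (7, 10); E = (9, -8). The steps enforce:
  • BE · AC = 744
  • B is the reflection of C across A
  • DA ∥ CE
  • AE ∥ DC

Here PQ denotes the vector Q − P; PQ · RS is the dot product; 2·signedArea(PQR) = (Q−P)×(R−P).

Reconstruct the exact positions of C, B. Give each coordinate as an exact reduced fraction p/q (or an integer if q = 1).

B = (-19, 16)
C = (17, -4)

1. C_x = 17  [DA ∥ CE ∩ AE ∥ DC]
2. C_y = -4  [DA ∥ CE ∩ AE ∥ DC]
   → C = (17, -4)
3. B_x = -19  [B is the reflection of C across A]
4. B_y = 16  [B is the reflection of C across A]
   → B = (-19, 16)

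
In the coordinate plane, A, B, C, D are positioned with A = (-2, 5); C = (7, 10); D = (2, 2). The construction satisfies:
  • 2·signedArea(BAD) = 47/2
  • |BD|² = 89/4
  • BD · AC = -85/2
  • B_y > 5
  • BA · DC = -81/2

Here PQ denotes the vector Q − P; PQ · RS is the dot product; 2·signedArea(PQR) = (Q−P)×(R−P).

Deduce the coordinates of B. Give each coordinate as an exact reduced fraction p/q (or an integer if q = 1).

1. B_x = 9/2  [BA · DC = -81/2 ∩ BD · AC = -85/2]
2. B_y = 6  [BA · DC = -81/2 ∩ BD · AC = -85/2]
   → B = (9/2, 6)

B = (9/2, 6)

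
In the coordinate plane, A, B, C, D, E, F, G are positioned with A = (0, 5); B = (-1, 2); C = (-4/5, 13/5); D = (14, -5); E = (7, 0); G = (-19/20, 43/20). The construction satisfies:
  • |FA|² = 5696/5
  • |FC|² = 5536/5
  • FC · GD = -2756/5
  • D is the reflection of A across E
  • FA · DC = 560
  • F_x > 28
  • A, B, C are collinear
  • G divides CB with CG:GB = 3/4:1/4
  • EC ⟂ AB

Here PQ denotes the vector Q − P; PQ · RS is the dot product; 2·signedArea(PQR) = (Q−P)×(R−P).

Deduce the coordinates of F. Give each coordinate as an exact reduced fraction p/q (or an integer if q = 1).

F = (144/5, -63/5)

1. F_x = 144/5  [FA · DC = 560 ∩ FC · GD = -2756/5]
2. F_y = -63/5  [FA · DC = 560 ∩ FC · GD = -2756/5]
   → F = (144/5, -63/5)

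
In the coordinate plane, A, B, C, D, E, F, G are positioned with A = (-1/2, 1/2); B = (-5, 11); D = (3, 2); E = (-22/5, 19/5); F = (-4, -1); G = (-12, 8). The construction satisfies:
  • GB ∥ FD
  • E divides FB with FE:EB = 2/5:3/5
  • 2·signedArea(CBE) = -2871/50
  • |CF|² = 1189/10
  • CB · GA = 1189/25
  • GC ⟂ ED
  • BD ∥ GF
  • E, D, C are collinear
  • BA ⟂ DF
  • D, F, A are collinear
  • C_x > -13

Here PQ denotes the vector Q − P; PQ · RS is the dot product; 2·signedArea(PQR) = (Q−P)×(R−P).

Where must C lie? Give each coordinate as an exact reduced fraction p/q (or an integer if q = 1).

C = (-627/50, 289/50)

1. C_x = -627/50  [E, D, C are collinear ∩ GC ⟂ ED]
2. C_y = 289/50  [E, D, C are collinear ∩ GC ⟂ ED]
   → C = (-627/50, 289/50)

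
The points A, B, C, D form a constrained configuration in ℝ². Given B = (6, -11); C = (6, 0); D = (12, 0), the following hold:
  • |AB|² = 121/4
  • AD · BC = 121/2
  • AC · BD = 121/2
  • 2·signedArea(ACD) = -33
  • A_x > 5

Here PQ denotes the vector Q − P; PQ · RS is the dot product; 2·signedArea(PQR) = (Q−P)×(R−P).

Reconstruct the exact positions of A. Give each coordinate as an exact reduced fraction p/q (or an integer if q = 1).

A = (6, -11/2)

1. A_x = 6  [AD · BC = 121/2 ∩ AC · BD = 121/2]
2. A_y = -11/2  [AD · BC = 121/2 ∩ AC · BD = 121/2]
   → A = (6, -11/2)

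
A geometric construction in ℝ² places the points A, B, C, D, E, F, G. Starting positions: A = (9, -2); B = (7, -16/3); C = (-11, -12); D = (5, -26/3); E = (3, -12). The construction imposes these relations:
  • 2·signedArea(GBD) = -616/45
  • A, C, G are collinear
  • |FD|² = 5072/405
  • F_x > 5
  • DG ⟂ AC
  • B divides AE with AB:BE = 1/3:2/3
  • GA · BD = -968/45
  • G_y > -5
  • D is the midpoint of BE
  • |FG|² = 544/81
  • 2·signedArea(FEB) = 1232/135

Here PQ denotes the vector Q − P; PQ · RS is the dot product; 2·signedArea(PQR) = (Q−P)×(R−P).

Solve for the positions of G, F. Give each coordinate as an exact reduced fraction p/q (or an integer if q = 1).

1. G_x = 47/15  [A, C, G are collinear ∩ DG ⟂ AC]
2. G_y = -74/15  [A, C, G are collinear ∩ DG ⟂ AC]
   → G = (47/15, -74/15)
3. F_x = 257/45  [line -20/3·x + 4·y + 7948/135 = 0 ∩ |FG|² = 544/81]
4. F_y = -26/5  [line -20/3·x + 4·y + 7948/135 = 0 ∩ |FG|² = 544/81]
   → F = (257/45, -26/5)

F = (257/45, -26/5)
G = (47/15, -74/15)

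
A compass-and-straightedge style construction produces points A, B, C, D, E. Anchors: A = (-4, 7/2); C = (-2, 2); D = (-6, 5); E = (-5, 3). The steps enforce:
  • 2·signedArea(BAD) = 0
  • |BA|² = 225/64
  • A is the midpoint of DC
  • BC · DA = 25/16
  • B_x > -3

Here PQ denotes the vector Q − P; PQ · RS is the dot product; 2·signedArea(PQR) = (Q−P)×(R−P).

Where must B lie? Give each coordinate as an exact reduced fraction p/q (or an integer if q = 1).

B = (-5/2, 19/8)

1. B_x = -5/2  [2·signedArea(BAD) = 0 ∩ BC · DA = 25/16]
2. B_y = 19/8  [2·signedArea(BAD) = 0 ∩ BC · DA = 25/16]
   → B = (-5/2, 19/8)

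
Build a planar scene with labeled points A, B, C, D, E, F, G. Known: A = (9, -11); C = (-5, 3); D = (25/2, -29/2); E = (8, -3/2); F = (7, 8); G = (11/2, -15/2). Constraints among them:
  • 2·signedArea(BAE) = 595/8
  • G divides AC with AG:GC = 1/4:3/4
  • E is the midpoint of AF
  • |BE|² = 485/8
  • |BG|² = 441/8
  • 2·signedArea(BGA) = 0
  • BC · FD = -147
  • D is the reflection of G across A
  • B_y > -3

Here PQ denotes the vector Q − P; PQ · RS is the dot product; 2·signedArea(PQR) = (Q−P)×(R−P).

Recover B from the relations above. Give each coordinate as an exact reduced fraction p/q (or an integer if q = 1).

B = (1/4, -9/4)

1. B_x = 1/4  [2·signedArea(BGA) = 0 ∩ 2·signedArea(BAE) = 595/8]
2. B_y = -9/4  [2·signedArea(BGA) = 0 ∩ 2·signedArea(BAE) = 595/8]
   → B = (1/4, -9/4)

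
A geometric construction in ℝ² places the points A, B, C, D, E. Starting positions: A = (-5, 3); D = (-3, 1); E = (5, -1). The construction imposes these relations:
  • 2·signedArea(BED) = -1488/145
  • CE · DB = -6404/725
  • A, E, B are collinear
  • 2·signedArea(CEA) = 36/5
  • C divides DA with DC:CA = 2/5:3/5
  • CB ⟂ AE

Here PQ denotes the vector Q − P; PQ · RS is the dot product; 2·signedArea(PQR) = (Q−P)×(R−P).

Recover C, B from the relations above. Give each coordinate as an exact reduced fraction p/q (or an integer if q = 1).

B = (-103/29, 351/145)
C = (-19/5, 9/5)

1. C_x = -19/5  [C divides DA with DC:CA = 2/5:3/5]
2. C_y = 9/5  [C divides DA with DC:CA = 2/5:3/5]
   → C = (-19/5, 9/5)
3. B_x = -103/29  [A, E, B are collinear ∩ CB ⟂ AE]
4. B_y = 351/145  [A, E, B are collinear ∩ CB ⟂ AE]
   → B = (-103/29, 351/145)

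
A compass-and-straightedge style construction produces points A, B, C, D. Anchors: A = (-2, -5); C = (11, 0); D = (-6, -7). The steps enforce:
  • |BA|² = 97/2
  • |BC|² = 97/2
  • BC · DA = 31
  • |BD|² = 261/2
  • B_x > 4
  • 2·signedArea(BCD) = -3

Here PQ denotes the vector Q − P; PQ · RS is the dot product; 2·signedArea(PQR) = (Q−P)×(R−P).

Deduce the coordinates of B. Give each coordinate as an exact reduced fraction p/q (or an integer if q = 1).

1. B_x = 9/2  [BC · DA = 31 ∩ 2·signedArea(BCD) = -3]
2. B_y = -5/2  [BC · DA = 31 ∩ 2·signedArea(BCD) = -3]
   → B = (9/2, -5/2)

B = (9/2, -5/2)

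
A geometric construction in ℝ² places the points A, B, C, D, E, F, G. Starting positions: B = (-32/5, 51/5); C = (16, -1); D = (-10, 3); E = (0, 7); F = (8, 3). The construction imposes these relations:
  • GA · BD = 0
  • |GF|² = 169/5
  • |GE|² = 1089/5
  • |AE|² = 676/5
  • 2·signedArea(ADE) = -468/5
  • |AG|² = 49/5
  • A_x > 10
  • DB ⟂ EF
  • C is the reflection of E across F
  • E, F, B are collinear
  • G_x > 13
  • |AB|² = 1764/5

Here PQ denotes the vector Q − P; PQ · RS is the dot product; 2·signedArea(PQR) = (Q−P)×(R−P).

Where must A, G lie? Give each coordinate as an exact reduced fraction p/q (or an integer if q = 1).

1. A_x = 52/5  [line -4·x + 10·y + 118/5 = 0 ∩ |AB|² = 1764/5]
2. A_y = 9/5  [line -4·x + 10·y + 118/5 = 0 ∩ |AB|² = 1764/5]
   → A = (52/5, 9/5)
3. G_x = 66/5  [line 18/5·x + 36/5·y + -252/5 = 0 ∩ |AG|² = 49/5]
4. G_y = 2/5  [line 18/5·x + 36/5·y + -252/5 = 0 ∩ |AG|² = 49/5]
   → G = (66/5, 2/5)

A = (52/5, 9/5)
G = (66/5, 2/5)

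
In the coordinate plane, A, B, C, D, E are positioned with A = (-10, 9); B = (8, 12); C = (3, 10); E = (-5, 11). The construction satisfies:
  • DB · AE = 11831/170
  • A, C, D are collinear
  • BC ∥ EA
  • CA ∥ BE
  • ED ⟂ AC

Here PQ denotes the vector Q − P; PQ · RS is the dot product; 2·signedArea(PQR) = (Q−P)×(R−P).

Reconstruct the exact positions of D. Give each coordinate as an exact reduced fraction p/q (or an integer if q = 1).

D = (-829/170, 1597/170)

1. D_x = -829/170  [A, C, D are collinear ∩ ED ⟂ AC]
2. D_y = 1597/170  [A, C, D are collinear ∩ ED ⟂ AC]
   → D = (-829/170, 1597/170)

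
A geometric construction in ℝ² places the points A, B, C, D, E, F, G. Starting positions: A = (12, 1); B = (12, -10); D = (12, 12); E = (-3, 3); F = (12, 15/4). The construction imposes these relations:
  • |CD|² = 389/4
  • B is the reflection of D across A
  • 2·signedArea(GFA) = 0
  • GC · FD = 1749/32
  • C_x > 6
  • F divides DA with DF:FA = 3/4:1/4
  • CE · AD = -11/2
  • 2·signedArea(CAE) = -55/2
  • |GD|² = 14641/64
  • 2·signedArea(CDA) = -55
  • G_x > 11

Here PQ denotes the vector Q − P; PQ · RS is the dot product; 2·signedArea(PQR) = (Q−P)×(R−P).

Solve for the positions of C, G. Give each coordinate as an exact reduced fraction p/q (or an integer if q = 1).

1. C_x = 7  [2·signedArea(CAE) = -55/2 ∩ 2·signedArea(CDA) = -55]
2. C_y = 7/2  [2·signedArea(CAE) = -55/2 ∩ 2·signedArea(CDA) = -55]
   → C = (7, 7/2)
3. G_x = 12  [2·signedArea(GFA) = 0 ∩ GC · FD = 1749/32]
4. G_y = -25/8  [2·signedArea(GFA) = 0 ∩ GC · FD = 1749/32]
   → G = (12, -25/8)

C = (7, 7/2)
G = (12, -25/8)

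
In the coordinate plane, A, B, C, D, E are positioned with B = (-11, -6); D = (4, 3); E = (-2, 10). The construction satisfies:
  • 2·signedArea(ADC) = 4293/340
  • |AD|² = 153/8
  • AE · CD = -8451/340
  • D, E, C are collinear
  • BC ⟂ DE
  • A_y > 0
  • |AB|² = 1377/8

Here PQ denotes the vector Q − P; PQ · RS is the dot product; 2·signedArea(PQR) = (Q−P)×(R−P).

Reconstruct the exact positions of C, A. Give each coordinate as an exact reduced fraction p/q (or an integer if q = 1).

1. C_x = 178/85  [D, E, C are collinear ∩ BC ⟂ DE]
2. C_y = 444/85  [D, E, C are collinear ∩ BC ⟂ DE]
   → C = (178/85, 444/85)
3. A_x = 1/4  [AE · CD = -8451/340 ∩ 2·signedArea(ADC) = 4293/340]
4. A_y = 3/4  [AE · CD = -8451/340 ∩ 2·signedArea(ADC) = 4293/340]
   → A = (1/4, 3/4)

A = (1/4, 3/4)
C = (178/85, 444/85)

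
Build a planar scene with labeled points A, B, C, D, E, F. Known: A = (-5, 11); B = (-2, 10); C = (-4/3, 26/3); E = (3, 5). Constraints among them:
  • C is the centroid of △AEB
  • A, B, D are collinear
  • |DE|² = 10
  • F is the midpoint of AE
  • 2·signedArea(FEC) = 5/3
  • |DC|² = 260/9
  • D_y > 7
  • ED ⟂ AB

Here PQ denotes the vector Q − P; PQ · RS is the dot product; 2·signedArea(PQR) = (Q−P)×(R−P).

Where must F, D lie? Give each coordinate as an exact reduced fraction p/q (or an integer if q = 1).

1. F_x = -1  [F is the midpoint of AE]
2. F_y = 8  [F is the midpoint of AE]
   → F = (-1, 8)
3. D_x = 4  [A, B, D are collinear ∩ ED ⟂ AB]
4. D_y = 8  [A, B, D are collinear ∩ ED ⟂ AB]
   → D = (4, 8)

D = (4, 8)
F = (-1, 8)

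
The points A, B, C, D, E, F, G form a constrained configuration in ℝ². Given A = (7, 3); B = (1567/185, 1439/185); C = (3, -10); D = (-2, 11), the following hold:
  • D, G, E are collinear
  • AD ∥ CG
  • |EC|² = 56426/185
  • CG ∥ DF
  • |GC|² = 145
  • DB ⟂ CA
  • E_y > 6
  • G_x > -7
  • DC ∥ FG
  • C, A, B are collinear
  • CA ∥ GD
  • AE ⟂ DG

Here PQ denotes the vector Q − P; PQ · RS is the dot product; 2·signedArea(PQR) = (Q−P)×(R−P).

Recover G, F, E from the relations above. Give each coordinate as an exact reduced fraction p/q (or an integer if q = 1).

1. G_x = -6  [CA ∥ GD ∩ AD ∥ CG]
2. G_y = -2  [CA ∥ GD ∩ AD ∥ CG]
   → G = (-6, -2)
3. F_x = -11  [DC ∥ FG ∩ CG ∥ DF]
4. F_y = 19  [DC ∥ FG ∩ CG ∥ DF]
   → F = (-11, 19)
5. E_x = -642/185  [D, G, E are collinear ∩ AE ⟂ DG]
6. E_y = 1151/185  [D, G, E are collinear ∩ AE ⟂ DG]
   → E = (-642/185, 1151/185)

E = (-642/185, 1151/185)
F = (-11, 19)
G = (-6, -2)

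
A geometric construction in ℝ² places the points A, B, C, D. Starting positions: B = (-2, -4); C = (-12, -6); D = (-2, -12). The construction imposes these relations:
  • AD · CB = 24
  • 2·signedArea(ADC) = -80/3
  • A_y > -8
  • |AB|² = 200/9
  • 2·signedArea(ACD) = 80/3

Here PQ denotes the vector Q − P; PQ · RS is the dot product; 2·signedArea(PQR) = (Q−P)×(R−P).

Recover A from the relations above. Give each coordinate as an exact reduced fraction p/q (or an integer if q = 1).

A = (-16/3, -22/3)

1. A_x = -16/3  [2·signedArea(ACD) = 80/3 ∩ AD · CB = 24]
2. A_y = -22/3  [2·signedArea(ACD) = 80/3 ∩ AD · CB = 24]
   → A = (-16/3, -22/3)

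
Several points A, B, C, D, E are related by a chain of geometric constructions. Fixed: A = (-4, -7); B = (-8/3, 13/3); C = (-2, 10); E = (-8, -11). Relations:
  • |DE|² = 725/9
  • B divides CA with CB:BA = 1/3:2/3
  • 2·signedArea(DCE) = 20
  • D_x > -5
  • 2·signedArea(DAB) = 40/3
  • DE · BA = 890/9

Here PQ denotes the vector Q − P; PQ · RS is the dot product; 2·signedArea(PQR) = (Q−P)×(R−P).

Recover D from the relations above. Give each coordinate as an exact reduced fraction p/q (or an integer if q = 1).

1. D_x = -14/3  [DE · BA = 890/9 ∩ 2·signedArea(DAB) = 40/3]
2. D_y = -8/3  [DE · BA = 890/9 ∩ 2·signedArea(DAB) = 40/3]
   → D = (-14/3, -8/3)

D = (-14/3, -8/3)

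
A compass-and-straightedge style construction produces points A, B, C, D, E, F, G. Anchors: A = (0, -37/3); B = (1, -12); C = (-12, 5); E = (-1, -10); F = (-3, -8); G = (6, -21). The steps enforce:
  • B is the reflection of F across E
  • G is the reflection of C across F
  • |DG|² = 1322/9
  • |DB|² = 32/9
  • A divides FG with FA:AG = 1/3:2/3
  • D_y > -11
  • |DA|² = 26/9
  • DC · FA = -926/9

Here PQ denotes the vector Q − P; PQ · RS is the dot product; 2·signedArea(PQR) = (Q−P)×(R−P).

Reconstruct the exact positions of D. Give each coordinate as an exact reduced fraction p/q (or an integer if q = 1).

1. D_x = -1/3  [line -3·x + 13/3·y + 407/9 = 0 ∩ |DA|² = 26/9]
2. D_y = -32/3  [line -3·x + 13/3·y + 407/9 = 0 ∩ |DA|² = 26/9]
   → D = (-1/3, -32/3)

D = (-1/3, -32/3)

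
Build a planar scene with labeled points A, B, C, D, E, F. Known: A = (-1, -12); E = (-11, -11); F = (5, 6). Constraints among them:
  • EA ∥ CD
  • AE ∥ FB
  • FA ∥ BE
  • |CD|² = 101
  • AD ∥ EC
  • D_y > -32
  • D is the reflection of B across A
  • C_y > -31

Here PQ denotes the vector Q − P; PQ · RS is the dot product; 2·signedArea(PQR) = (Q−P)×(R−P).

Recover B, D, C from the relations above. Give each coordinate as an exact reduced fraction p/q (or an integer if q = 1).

B = (-5, 7)
C = (-7, -30)
D = (3, -31)

1. B_x = -5  [FA ∥ BE ∩ AE ∥ FB]
2. B_y = 7  [FA ∥ BE ∩ AE ∥ FB]
   → B = (-5, 7)
3. D_x = 3  [D is the reflection of B across A]
4. D_y = -31  [D is the reflection of B across A]
   → D = (3, -31)
5. C_x = -7  [EA ∥ CD ∩ AD ∥ EC]
6. C_y = -30  [EA ∥ CD ∩ AD ∥ EC]
   → C = (-7, -30)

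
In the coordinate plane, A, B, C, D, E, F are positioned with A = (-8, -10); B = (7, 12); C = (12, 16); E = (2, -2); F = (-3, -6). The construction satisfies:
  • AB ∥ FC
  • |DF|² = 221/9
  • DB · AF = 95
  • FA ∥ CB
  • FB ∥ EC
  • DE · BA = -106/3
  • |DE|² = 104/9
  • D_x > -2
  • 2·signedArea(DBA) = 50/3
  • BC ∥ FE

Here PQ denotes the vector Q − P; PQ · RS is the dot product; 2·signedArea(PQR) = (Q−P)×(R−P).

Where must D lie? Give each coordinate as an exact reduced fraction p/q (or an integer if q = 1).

1. D_x = -4/3  [2·signedArea(DBA) = 50/3 ∩ DB · AF = 95]
2. D_y = -4/3  [2·signedArea(DBA) = 50/3 ∩ DB · AF = 95]
   → D = (-4/3, -4/3)

D = (-4/3, -4/3)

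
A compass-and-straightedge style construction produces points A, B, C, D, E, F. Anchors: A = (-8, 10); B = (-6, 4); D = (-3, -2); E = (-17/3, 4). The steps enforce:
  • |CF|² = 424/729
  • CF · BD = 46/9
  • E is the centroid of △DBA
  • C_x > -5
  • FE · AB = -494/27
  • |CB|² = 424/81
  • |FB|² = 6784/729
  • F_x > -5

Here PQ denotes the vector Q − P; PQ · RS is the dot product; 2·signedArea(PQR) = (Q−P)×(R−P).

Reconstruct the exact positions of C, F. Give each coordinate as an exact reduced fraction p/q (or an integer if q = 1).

C = (-44/9, 2)
F = (-122/27, 4/3)

1. F_x = -122/27  [line -2·x + 6·y + -460/27 = 0 ∩ |FB|² = 6784/729]
2. F_y = 4/3  [line -2·x + 6·y + -460/27 = 0 ∩ |FB|² = 6784/729]
   → F = (-122/27, 4/3)
3. C_x = -44/9  [line -3·x + 6·y + -80/3 = 0 ∩ |CB|² = 424/81]
4. C_y = 2  [line -3·x + 6·y + -80/3 = 0 ∩ |CB|² = 424/81]
   → C = (-44/9, 2)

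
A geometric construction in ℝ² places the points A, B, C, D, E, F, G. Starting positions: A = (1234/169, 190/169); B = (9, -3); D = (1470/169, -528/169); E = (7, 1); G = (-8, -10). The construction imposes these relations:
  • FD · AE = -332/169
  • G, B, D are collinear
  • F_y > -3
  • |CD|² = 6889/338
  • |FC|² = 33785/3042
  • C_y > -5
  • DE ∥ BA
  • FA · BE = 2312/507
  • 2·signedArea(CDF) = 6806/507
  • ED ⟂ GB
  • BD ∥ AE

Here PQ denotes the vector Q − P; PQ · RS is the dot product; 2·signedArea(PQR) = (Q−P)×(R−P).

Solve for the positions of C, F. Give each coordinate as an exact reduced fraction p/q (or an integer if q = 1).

1. F_x = 2  [FD · AE = -332/169 ∩ FA · BE = 2312/507]
2. F_y = -8/3  [FD · AE = -332/169 ∩ FA · BE = 2312/507]
   → F = (2, -8/3)
3. C_x = 1529/338  [line -232/507·x + -1132/169·y + -15398/507 = 0 ∩ |CD|² = 6889/338]
4. C_y = -1637/338  [line -232/507·x + -1132/169·y + -15398/507 = 0 ∩ |CD|² = 6889/338]
   → C = (1529/338, -1637/338)

C = (1529/338, -1637/338)
F = (2, -8/3)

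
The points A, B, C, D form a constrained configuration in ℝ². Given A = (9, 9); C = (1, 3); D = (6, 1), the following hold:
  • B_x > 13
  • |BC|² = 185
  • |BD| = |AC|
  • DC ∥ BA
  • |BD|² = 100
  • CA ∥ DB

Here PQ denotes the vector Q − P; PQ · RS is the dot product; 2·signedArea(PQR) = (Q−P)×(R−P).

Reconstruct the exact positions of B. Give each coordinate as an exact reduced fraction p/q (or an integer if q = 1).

B = (14, 7)

1. B_x = 14  [DC ∥ BA ∩ CA ∥ DB]
2. B_y = 7  [DC ∥ BA ∩ CA ∥ DB]
   → B = (14, 7)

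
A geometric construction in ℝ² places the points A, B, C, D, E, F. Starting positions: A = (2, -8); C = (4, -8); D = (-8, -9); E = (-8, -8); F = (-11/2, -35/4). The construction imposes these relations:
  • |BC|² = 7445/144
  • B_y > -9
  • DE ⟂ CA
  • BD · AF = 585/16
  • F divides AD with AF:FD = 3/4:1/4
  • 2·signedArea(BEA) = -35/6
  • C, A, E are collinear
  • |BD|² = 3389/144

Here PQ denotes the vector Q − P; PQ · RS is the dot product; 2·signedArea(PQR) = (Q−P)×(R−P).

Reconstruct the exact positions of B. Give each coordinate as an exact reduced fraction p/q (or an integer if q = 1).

B = (-19/6, -103/12)

1. B_x = -19/6  [2·signedArea(BEA) = -35/6 ∩ BD · AF = 585/16]
2. B_y = -103/12  [2·signedArea(BEA) = -35/6 ∩ BD · AF = 585/16]
   → B = (-19/6, -103/12)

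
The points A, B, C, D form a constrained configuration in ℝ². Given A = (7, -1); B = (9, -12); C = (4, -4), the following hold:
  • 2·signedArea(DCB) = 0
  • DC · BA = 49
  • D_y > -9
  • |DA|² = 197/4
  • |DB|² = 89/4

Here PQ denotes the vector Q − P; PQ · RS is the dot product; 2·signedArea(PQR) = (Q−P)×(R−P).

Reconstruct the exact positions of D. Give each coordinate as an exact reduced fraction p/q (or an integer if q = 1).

D = (13/2, -8)

1. D_x = 13/2  [2·signedArea(DCB) = 0 ∩ DC · BA = 49]
2. D_y = -8  [2·signedArea(DCB) = 0 ∩ DC · BA = 49]
   → D = (13/2, -8)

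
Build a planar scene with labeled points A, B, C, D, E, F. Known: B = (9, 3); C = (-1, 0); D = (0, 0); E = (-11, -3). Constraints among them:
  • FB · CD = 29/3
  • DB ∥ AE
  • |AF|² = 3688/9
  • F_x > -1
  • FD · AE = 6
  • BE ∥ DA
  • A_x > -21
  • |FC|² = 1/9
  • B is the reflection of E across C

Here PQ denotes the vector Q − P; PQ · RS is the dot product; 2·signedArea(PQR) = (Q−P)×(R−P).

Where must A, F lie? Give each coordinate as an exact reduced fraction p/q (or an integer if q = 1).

A = (-20, -6)
F = (-2/3, 0)

1. A_x = -20  [DB ∥ AE ∩ BE ∥ DA]
2. A_y = -6  [DB ∥ AE ∩ BE ∥ DA]
   → A = (-20, -6)
3. F_x = -2/3  [FB · CD = 29/3 ∩ FD · AE = 6]
4. F_y = 0  [FB · CD = 29/3 ∩ FD · AE = 6]
   → F = (-2/3, 0)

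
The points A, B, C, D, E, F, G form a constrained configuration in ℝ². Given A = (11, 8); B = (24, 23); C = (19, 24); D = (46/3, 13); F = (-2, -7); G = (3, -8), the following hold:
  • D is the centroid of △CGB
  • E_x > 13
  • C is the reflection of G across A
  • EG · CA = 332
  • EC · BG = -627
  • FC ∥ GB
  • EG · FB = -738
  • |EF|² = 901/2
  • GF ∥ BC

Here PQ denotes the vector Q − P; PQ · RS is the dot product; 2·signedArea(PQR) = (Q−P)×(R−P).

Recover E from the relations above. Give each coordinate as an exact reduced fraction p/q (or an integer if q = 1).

1. E_x = 27/2  [EC · BG = -627 ∩ EG · CA = 332]
2. E_y = 15/2  [EC · BG = -627 ∩ EG · CA = 332]
   → E = (27/2, 15/2)

E = (27/2, 15/2)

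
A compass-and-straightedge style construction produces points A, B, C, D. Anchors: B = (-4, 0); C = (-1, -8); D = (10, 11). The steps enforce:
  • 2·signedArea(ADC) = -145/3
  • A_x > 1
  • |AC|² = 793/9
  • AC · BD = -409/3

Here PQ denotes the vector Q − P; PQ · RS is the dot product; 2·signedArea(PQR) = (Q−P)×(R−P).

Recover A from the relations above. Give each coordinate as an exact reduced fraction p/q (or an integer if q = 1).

A = (5/3, 1)

1. A_x = 5/3  [2·signedArea(ADC) = -145/3 ∩ AC · BD = -409/3]
2. A_y = 1  [2·signedArea(ADC) = -145/3 ∩ AC · BD = -409/3]
   → A = (5/3, 1)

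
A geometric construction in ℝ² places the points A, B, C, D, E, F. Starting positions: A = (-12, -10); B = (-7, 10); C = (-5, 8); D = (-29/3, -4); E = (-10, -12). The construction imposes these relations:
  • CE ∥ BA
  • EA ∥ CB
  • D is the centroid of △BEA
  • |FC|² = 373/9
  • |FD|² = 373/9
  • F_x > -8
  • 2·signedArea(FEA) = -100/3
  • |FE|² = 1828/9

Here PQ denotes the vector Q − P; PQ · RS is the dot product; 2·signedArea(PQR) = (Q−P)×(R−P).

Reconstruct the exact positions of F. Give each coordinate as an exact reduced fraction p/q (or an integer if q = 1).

F = (-22/3, 2)

1. F_x = -22/3  [line -2·x + -2·y + -32/3 = 0 ∩ |FC|² = 373/9]
2. F_y = 2  [line -2·x + -2·y + -32/3 = 0 ∩ |FC|² = 373/9]
   → F = (-22/3, 2)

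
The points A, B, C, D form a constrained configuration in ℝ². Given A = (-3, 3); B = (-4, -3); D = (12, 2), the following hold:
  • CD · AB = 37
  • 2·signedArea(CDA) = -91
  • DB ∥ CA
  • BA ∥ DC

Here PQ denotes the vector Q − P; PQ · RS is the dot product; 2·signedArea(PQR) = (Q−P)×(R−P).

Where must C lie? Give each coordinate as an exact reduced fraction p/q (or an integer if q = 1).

1. C_x = 13  [DB ∥ CA ∩ BA ∥ DC]
2. C_y = 8  [DB ∥ CA ∩ BA ∥ DC]
   → C = (13, 8)

C = (13, 8)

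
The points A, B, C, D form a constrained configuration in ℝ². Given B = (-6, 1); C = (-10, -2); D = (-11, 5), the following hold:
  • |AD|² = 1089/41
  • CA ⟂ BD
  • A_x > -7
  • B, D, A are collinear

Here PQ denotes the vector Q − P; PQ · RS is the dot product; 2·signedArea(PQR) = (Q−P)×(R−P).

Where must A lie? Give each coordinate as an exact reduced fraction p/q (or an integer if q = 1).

1. A_x = -286/41  [B, D, A are collinear ∩ CA ⟂ BD]
2. A_y = 73/41  [B, D, A are collinear ∩ CA ⟂ BD]
   → A = (-286/41, 73/41)

A = (-286/41, 73/41)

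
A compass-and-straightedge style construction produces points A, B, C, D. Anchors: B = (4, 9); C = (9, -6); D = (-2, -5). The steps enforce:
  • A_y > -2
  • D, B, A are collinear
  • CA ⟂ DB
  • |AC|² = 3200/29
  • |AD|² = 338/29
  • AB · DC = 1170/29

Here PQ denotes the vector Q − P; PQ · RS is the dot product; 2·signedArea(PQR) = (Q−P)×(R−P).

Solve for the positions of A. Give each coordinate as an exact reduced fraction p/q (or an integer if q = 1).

1. A_x = -19/29  [D, B, A are collinear ∩ CA ⟂ DB]
2. A_y = -54/29  [D, B, A are collinear ∩ CA ⟂ DB]
   → A = (-19/29, -54/29)

A = (-19/29, -54/29)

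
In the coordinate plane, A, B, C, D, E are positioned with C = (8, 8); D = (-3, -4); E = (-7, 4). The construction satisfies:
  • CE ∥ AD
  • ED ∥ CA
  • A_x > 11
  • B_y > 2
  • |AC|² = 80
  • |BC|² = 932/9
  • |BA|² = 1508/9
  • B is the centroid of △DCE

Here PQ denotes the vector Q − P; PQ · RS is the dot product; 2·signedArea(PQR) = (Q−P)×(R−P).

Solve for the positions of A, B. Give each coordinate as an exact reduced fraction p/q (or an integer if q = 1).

A = (12, 0)
B = (-2/3, 8/3)

1. A_x = 12  [CE ∥ AD ∩ ED ∥ CA]
2. A_y = 0  [CE ∥ AD ∩ ED ∥ CA]
   → A = (12, 0)
3. B_x = -2/3  [B is the centroid of △DCE]
4. B_y = 8/3  [B is the centroid of △DCE]
   → B = (-2/3, 8/3)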